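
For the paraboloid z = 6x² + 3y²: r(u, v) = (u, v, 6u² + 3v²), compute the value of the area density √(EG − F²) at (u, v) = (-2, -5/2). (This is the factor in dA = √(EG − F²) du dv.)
√(EG − F²)|_{(-2, -5/2)} = sqrt(802)

E = 144*u^2 + 1, F = 72*u*v, G = 36*v^2 + 1, so EG − F² = 144*u^2 + 36*v^2 + 1. Taking the positive square root: √(EG − F²) = sqrt(144*u^2 + 36*v^2 + 1). At (u, v) = (-2, -5/2): sqrt(802).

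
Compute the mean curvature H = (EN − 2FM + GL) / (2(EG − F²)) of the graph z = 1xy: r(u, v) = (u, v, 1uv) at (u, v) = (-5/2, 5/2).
H = 25*sqrt(6)/486

With E = v^2 + 1, F = u*v, G = u^2 + 1, L = 0, M = 1/sqrt(u^2 + v^2 + 1), N = 0, assemble
  H = (EN − 2FM + GL) / (2(EG − F²)) = -u*v/(u^2 + v^2 + 1)^(3/2).
At (u, v) = (-5/2, 5/2): H = 25*sqrt(6)/486.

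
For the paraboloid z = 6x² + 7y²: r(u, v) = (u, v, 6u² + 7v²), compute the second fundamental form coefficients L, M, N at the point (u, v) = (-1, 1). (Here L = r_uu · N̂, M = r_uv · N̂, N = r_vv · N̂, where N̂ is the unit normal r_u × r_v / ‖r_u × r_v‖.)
L = 12*sqrt(341)/341;  M = 0;  N = 14*sqrt(341)/341

Compute the unit normal N̂(u, v) = (-12*u/sqrt(144*u^2 + 196*v^2 + 1), -14*v/sqrt(144*u^2 + 196*v^2 + 1), 1/sqrt(144*u^2 + 196*v^2 + 1)), and the second partials r_uu, r_uv, r_vv. Take dot products:
  L(u, v) = r_uu · N̂ = 12/sqrt(144*u^2 + 196*v^2 + 1),
  M(u, v) = r_uv · N̂ = 0,
  N(u, v) = r_vv · N̂ = 14/sqrt(144*u^2 + 196*v^2 + 1).
Evaluating at (u, v) = (-1, 1):
  L = 12*sqrt(341)/341, M = 0, N = 14*sqrt(341)/341.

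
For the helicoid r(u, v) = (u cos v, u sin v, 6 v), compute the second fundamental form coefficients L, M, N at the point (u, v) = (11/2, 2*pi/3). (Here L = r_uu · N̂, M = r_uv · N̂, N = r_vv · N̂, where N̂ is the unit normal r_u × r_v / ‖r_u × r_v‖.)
L = 0;  M = -12*sqrt(265)/265;  N = 0

Compute the unit normal N̂(u, v) = (6*sin(v)/sqrt(u^2 + 36), -6*cos(v)/sqrt(u^2 + 36), u/sqrt(u^2 + 36)), and the second partials r_uu, r_uv, r_vv. Take dot products:
  L(u, v) = r_uu · N̂ = 0,
  M(u, v) = r_uv · N̂ = -6/sqrt(u^2 + 36),
  N(u, v) = r_vv · N̂ = 0.
Evaluating at (u, v) = (11/2, 2*pi/3):
  L = 0, M = -12*sqrt(265)/265, N = 0.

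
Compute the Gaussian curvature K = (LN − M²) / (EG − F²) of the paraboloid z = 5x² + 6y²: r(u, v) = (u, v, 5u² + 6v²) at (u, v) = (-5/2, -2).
K = 30/361201

Coefficients of the first fundamental form: E = 100*u^2 + 1, F = 120*u*v, G = 144*v^2 + 1.
Coefficients of the second fundamental form: L = 10/sqrt(100*u^2 + 144*v^2 + 1), M = 0, N = 12/sqrt(100*u^2 + 144*v^2 + 1).
Assemble K = (LN − M²)/(EG − F²) = 120/(10000*u^4 + 28800*u^2*v^2 + 200*u^2 + 20736*v^4 + 288*v^2 + 1). At (u, v) = (-5/2, -2): K = 30/361201.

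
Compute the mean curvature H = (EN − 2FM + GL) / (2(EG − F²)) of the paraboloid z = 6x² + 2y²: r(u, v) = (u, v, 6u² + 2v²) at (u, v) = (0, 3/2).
H = 224*sqrt(37)/1369

With E = 144*u^2 + 1, F = 48*u*v, G = 16*v^2 + 1, L = 12/sqrt(144*u^2 + 16*v^2 + 1), M = 0, N = 4/sqrt(144*u^2 + 16*v^2 + 1), assemble
  H = (EN − 2FM + GL) / (2(EG − F²)) = 8*(36*u^2 + 12*v^2 + 1)/(144*u^2 + 16*v^2 + 1)^(3/2).
At (u, v) = (0, 3/2): H = 224*sqrt(37)/1369.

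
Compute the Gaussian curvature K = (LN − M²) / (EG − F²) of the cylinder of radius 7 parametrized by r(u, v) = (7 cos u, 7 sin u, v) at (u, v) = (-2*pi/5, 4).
K = 0

Coefficients of the first fundamental form: E = 49, F = 0, G = 1.
Coefficients of the second fundamental form: L = -7, M = 0, N = 0.
Assemble K = (LN − M²)/(EG − F²) = 0. At (u, v) = (-2*pi/5, 4): K = 0.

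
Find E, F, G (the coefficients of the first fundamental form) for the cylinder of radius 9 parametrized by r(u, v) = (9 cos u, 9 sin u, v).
E = 81;  F = 0;  G = 1

Compute partials: r_u = (-9*sin(u), 9*cos(u), 0), r_v = (0, 0, 1). Then
  E = r_u · r_u = 81,
  F = r_u · r_v = 0,
  G = r_v · r_v = 1.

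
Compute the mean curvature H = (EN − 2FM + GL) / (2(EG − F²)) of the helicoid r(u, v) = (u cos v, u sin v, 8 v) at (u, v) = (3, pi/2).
H = 0

With E = 1, F = 0, G = u^2 + 64, L = 0, M = -8/sqrt(u^2 + 64), N = 0, assemble
  H = (EN − 2FM + GL) / (2(EG − F²)) = 0.
At (u, v) = (3, pi/2): H = 0.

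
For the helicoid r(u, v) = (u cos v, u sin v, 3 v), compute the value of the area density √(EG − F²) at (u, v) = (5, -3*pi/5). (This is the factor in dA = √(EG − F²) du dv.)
√(EG − F²)|_{(5, -3*pi/5)} = sqrt(34)

E = 1, F = 0, G = u^2 + 9, so EG − F² = u^2 + 9. Taking the positive square root: √(EG − F²) = sqrt(u^2 + 9). At (u, v) = (5, -3*pi/5): sqrt(34).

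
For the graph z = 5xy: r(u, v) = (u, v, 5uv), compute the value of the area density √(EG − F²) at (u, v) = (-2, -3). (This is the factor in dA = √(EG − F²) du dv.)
√(EG − F²)|_{(-2, -3)} = sqrt(326)

E = 25*v^2 + 1, F = 25*u*v, G = 25*u^2 + 1, so EG − F² = 25*u^2 + 25*v^2 + 1. Taking the positive square root: √(EG − F²) = sqrt(25*u^2 + 25*v^2 + 1). At (u, v) = (-2, -3): sqrt(326).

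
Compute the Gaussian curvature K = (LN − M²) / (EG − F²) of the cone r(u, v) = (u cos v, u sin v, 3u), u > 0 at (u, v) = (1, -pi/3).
K = 0

Coefficients of the first fundamental form: E = 10, F = 0, G = u^2.
Coefficients of the second fundamental form: L = 0, M = 0, N = 3*sqrt(10)*u^2/(10*Abs(u)).
Assemble K = (LN − M²)/(EG − F²) = 0. At (u, v) = (1, -pi/3): K = 0.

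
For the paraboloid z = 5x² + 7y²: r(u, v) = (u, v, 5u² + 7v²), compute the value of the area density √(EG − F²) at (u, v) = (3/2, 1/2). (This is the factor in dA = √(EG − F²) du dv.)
√(EG − F²)|_{(3/2, 1/2)} = 5*sqrt(11)

E = 100*u^2 + 1, F = 140*u*v, G = 196*v^2 + 1, so EG − F² = 100*u^2 + 196*v^2 + 1. Taking the positive square root: √(EG − F²) = sqrt(100*u^2 + 196*v^2 + 1). At (u, v) = (3/2, 1/2): 5*sqrt(11).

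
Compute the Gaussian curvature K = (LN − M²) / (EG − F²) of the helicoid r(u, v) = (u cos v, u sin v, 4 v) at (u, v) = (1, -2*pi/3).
K = -16/289

Coefficients of the first fundamental form: E = 1, F = 0, G = u^2 + 16.
Coefficients of the second fundamental form: L = 0, M = -4/sqrt(u^2 + 16), N = 0.
Assemble K = (LN − M²)/(EG − F²) = -16/(u^2 + 16)^2. At (u, v) = (1, -2*pi/3): K = -16/289.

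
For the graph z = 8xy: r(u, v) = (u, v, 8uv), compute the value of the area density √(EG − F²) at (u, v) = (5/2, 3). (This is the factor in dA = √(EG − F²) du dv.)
√(EG − F²)|_{(5/2, 3)} = sqrt(977)

E = 64*v^2 + 1, F = 64*u*v, G = 64*u^2 + 1, so EG − F² = 64*u^2 + 64*v^2 + 1. Taking the positive square root: √(EG − F²) = sqrt(64*u^2 + 64*v^2 + 1). At (u, v) = (5/2, 3): sqrt(977).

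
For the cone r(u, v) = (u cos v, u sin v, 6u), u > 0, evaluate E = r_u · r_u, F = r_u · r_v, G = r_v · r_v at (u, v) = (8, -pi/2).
E = 37;  F = 0;  G = 64

Partials: r_u = (cos(v), sin(v), 6), r_v = (-u*sin(v), u*cos(v), 0). As functions of (u, v):
  E = r_u · r_u = 37,
  F = r_u · r_v = 0,
  G = r_v · r_v = u^2.
Evaluating at (u, v) = (8, -pi/2): E = 37, F = 0, G = 64.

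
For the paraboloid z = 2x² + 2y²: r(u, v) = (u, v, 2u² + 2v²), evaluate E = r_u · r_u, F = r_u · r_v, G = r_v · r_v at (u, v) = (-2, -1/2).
E = 65;  F = 16;  G = 5

Partials: r_u = (1, 0, 4*u), r_v = (0, 1, 4*v). As functions of (u, v):
  E = r_u · r_u = 16*u^2 + 1,
  F = r_u · r_v = 16*u*v,
  G = r_v · r_v = 16*v^2 + 1.
Evaluating at (u, v) = (-2, -1/2): E = 65, F = 16, G = 5.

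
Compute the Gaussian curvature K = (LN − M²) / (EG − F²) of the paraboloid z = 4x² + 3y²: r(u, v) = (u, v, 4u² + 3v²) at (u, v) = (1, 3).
K = 48/151321

Coefficients of the first fundamental form: E = 64*u^2 + 1, F = 48*u*v, G = 36*v^2 + 1.
Coefficients of the second fundamental form: L = 8/sqrt(64*u^2 + 36*v^2 + 1), M = 0, N = 6/sqrt(64*u^2 + 36*v^2 + 1).
Assemble K = (LN − M²)/(EG − F²) = 48/(4096*u^4 + 4608*u^2*v^2 + 128*u^2 + 1296*v^4 + 72*v^2 + 1). At (u, v) = (1, 3): K = 48/151321.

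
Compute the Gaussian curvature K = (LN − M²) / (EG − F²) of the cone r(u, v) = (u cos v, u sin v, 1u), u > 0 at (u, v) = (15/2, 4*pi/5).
K = 0

Coefficients of the first fundamental form: E = 2, F = 0, G = u^2.
Coefficients of the second fundamental form: L = 0, M = 0, N = sqrt(2)*u^2/(2*Abs(u)).
Assemble K = (LN − M²)/(EG − F²) = 0. At (u, v) = (15/2, 4*pi/5): K = 0.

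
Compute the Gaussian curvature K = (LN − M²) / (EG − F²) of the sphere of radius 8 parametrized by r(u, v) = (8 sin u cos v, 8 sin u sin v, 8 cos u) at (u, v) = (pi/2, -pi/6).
K = 1/64

Coefficients of the first fundamental form: E = 64, F = 0, G = 64*sin(u)^2.
Coefficients of the second fundamental form: L = -8*sin(u)/Abs(sin(u)), M = 0, N = -8*sin(u)^3/Abs(sin(u)).
Assemble K = (LN − M²)/(EG − F²) = 1/64. At (u, v) = (pi/2, -pi/6): K = 1/64.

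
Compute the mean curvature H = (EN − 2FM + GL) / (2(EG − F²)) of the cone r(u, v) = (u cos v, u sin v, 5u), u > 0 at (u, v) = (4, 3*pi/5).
H = 5*sqrt(26)/208

With E = 26, F = 0, G = u^2, L = 0, M = 0, N = 5*sqrt(26)*u^2/(26*Abs(u)), assemble
  H = (EN − 2FM + GL) / (2(EG − F²)) = 5*sqrt(26)/(52*Abs(u)).
At (u, v) = (4, 3*pi/5): H = 5*sqrt(26)/208.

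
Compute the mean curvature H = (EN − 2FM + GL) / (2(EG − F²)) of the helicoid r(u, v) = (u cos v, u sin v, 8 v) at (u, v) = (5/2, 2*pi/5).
H = 0

With E = 1, F = 0, G = u^2 + 64, L = 0, M = -8/sqrt(u^2 + 64), N = 0, assemble
  H = (EN − 2FM + GL) / (2(EG − F²)) = 0.
At (u, v) = (5/2, 2*pi/5): H = 0.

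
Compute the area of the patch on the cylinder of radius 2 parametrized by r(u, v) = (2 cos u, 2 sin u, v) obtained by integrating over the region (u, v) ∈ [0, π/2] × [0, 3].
Area = 3*pi

Area = ∫∫ √(EG − F²) du dv with √(EG − F²) = 2. Integrating over [0, π/2] × [0, 3] gives 3*pi.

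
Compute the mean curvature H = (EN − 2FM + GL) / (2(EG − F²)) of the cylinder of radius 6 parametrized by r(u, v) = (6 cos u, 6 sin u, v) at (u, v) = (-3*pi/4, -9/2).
H = -1/12

With E = 36, F = 0, G = 1, L = -6, M = 0, N = 0, assemble
  H = (EN − 2FM + GL) / (2(EG − F²)) = -1/12.
At (u, v) = (-3*pi/4, -9/2): H = -1/12.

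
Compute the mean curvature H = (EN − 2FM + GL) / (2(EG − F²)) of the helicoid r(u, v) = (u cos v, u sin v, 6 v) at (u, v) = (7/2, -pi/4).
H = 0

With E = 1, F = 0, G = u^2 + 36, L = 0, M = -6/sqrt(u^2 + 36), N = 0, assemble
  H = (EN − 2FM + GL) / (2(EG − F²)) = 0.
At (u, v) = (7/2, -pi/4): H = 0.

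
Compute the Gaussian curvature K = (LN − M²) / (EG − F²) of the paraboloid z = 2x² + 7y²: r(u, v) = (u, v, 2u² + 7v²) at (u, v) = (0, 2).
K = 56/616225

Coefficients of the first fundamental form: E = 16*u^2 + 1, F = 56*u*v, G = 196*v^2 + 1.
Coefficients of the second fundamental form: L = 4/sqrt(16*u^2 + 196*v^2 + 1), M = 0, N = 14/sqrt(16*u^2 + 196*v^2 + 1).
Assemble K = (LN − M²)/(EG − F²) = 56/(256*u^4 + 6272*u^2*v^2 + 32*u^2 + 38416*v^4 + 392*v^2 + 1). At (u, v) = (0, 2): K = 56/616225.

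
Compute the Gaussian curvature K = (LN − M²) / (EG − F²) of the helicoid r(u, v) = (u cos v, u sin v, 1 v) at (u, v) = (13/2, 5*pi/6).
K = -16/29929

Coefficients of the first fundamental form: E = 1, F = 0, G = u^2 + 1.
Coefficients of the second fundamental form: L = 0, M = -1/sqrt(u^2 + 1), N = 0.
Assemble K = (LN − M²)/(EG − F²) = -1/(u^2 + 1)^2. At (u, v) = (13/2, 5*pi/6): K = -16/29929.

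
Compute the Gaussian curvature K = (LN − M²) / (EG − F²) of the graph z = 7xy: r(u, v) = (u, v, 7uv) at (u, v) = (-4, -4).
K = -49/2461761

Coefficients of the first fundamental form: E = 49*v^2 + 1, F = 49*u*v, G = 49*u^2 + 1.
Coefficients of the second fundamental form: L = 0, M = 7/sqrt(49*u^2 + 49*v^2 + 1), N = 0.
Assemble K = (LN − M²)/(EG − F²) = -49/(2401*u^4 + 4802*u^2*v^2 + 98*u^2 + 2401*v^4 + 98*v^2 + 1). At (u, v) = (-4, -4): K = -49/2461761.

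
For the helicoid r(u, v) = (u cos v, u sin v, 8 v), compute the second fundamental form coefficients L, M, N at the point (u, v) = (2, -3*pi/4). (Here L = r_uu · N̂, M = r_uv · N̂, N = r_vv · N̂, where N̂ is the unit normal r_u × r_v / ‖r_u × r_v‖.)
L = 0;  M = -4*sqrt(17)/17;  N = 0

Compute the unit normal N̂(u, v) = (8*sin(v)/sqrt(u^2 + 64), -8*cos(v)/sqrt(u^2 + 64), u/sqrt(u^2 + 64)), and the second partials r_uu, r_uv, r_vv. Take dot products:
  L(u, v) = r_uu · N̂ = 0,
  M(u, v) = r_uv · N̂ = -8/sqrt(u^2 + 64),
  N(u, v) = r_vv · N̂ = 0.
Evaluating at (u, v) = (2, -3*pi/4):
  L = 0, M = -4*sqrt(17)/17, N = 0.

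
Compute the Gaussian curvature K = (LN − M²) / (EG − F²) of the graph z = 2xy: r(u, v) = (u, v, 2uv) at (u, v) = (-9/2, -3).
K = -1/3481

Coefficients of the first fundamental form: E = 4*v^2 + 1, F = 4*u*v, G = 4*u^2 + 1.
Coefficients of the second fundamental form: L = 0, M = 2/sqrt(4*u^2 + 4*v^2 + 1), N = 0.
Assemble K = (LN − M²)/(EG − F²) = -4/(16*u^4 + 32*u^2*v^2 + 8*u^2 + 16*v^4 + 8*v^2 + 1). At (u, v) = (-9/2, -3): K = -1/3481.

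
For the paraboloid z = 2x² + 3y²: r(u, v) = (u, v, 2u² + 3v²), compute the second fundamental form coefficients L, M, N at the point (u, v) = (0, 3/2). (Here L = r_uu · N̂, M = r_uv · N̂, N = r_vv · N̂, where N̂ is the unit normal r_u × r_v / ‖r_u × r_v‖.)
L = 2*sqrt(82)/41;  M = 0;  N = 3*sqrt(82)/41

Compute the unit normal N̂(u, v) = (-4*u/sqrt(16*u^2 + 36*v^2 + 1), -6*v/sqrt(16*u^2 + 36*v^2 + 1), 1/sqrt(16*u^2 + 36*v^2 + 1)), and the second partials r_uu, r_uv, r_vv. Take dot products:
  L(u, v) = r_uu · N̂ = 4/sqrt(16*u^2 + 36*v^2 + 1),
  M(u, v) = r_uv · N̂ = 0,
  N(u, v) = r_vv · N̂ = 6/sqrt(16*u^2 + 36*v^2 + 1).
Evaluating at (u, v) = (0, 3/2):
  L = 2*sqrt(82)/41, M = 0, N = 3*sqrt(82)/41.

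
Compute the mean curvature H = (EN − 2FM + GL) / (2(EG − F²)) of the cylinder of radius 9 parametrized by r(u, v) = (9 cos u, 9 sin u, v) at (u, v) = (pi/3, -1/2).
H = -1/18

With E = 81, F = 0, G = 1, L = -9, M = 0, N = 0, assemble
  H = (EN − 2FM + GL) / (2(EG − F²)) = -1/18.
At (u, v) = (pi/3, -1/2): H = -1/18.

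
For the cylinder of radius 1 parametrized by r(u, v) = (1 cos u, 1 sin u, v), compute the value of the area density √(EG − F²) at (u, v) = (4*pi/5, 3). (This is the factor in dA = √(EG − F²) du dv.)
√(EG − F²)|_{(4*pi/5, 3)} = 1

E = 1, F = 0, G = 1, so EG − F² = 1. Taking the positive square root: √(EG − F²) = 1. At (u, v) = (4*pi/5, 3): 1.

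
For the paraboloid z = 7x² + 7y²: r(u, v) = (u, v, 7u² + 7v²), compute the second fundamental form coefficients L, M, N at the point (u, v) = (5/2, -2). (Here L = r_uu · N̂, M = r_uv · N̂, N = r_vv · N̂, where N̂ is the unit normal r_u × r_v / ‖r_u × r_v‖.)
L = 7*sqrt(2010)/1005;  M = 0;  N = 7*sqrt(2010)/1005

Compute the unit normal N̂(u, v) = (-14*u/sqrt(196*u^2 + 196*v^2 + 1), -14*v/sqrt(196*u^2 + 196*v^2 + 1), 1/sqrt(196*u^2 + 196*v^2 + 1)), and the second partials r_uu, r_uv, r_vv. Take dot products:
  L(u, v) = r_uu · N̂ = 14/sqrt(196*u^2 + 196*v^2 + 1),
  M(u, v) = r_uv · N̂ = 0,
  N(u, v) = r_vv · N̂ = 14/sqrt(196*u^2 + 196*v^2 + 1).
Evaluating at (u, v) = (5/2, -2):
  L = 7*sqrt(2010)/1005, M = 0, N = 7*sqrt(2010)/1005.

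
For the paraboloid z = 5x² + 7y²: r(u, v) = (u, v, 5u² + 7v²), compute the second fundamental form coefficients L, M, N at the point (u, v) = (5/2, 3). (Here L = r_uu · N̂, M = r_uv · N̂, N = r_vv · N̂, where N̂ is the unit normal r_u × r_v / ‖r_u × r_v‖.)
L = sqrt(2390)/239;  M = 0;  N = 7*sqrt(2390)/1195

Compute the unit normal N̂(u, v) = (-10*u/sqrt(100*u^2 + 196*v^2 + 1), -14*v/sqrt(100*u^2 + 196*v^2 + 1), 1/sqrt(100*u^2 + 196*v^2 + 1)), and the second partials r_uu, r_uv, r_vv. Take dot products:
  L(u, v) = r_uu · N̂ = 10/sqrt(100*u^2 + 196*v^2 + 1),
  M(u, v) = r_uv · N̂ = 0,
  N(u, v) = r_vv · N̂ = 14/sqrt(100*u^2 + 196*v^2 + 1).
Evaluating at (u, v) = (5/2, 3):
  L = sqrt(2390)/239, M = 0, N = 7*sqrt(2390)/1195.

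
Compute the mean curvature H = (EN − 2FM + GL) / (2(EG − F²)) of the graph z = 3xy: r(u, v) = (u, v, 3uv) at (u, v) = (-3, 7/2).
H = 2268*sqrt(769)/591361

With E = 9*v^2 + 1, F = 9*u*v, G = 9*u^2 + 1, L = 0, M = 3/sqrt(9*u^2 + 9*v^2 + 1), N = 0, assemble
  H = (EN − 2FM + GL) / (2(EG − F²)) = -27*u*v/(9*u^2 + 9*v^2 + 1)^(3/2).
At (u, v) = (-3, 7/2): H = 2268*sqrt(769)/591361.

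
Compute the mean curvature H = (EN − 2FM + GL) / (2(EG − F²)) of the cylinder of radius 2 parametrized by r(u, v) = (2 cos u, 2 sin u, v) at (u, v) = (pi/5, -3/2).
H = -1/4

With E = 4, F = 0, G = 1, L = -2, M = 0, N = 0, assemble
  H = (EN − 2FM + GL) / (2(EG − F²)) = -1/4.
At (u, v) = (pi/5, -3/2): H = -1/4.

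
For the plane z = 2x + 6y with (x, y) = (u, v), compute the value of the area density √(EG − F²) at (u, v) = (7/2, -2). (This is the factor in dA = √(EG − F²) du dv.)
√(EG − F²)|_{(7/2, -2)} = sqrt(41)

E = 5, F = 12, G = 37, so EG − F² = 41. Taking the positive square root: √(EG − F²) = sqrt(41). At (u, v) = (7/2, -2): sqrt(41).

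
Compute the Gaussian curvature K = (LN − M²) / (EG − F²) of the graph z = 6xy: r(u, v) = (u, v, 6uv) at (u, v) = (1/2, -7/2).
K = -36/203401

Coefficients of the first fundamental form: E = 36*v^2 + 1, F = 36*u*v, G = 36*u^2 + 1.
Coefficients of the second fundamental form: L = 0, M = 6/sqrt(36*u^2 + 36*v^2 + 1), N = 0.
Assemble K = (LN − M²)/(EG − F²) = -36/(1296*u^4 + 2592*u^2*v^2 + 72*u^2 + 1296*v^4 + 72*v^2 + 1). At (u, v) = (1/2, -7/2): K = -36/203401.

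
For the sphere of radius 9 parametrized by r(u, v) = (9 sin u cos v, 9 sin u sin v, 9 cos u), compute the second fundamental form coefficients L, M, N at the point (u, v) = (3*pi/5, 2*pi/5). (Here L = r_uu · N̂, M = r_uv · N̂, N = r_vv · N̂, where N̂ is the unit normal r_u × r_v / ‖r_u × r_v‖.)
L = -9;  M = 0;  N = -45/8 - 9*sqrt(5)/8

Compute the unit normal N̂(u, v) = (sin(u)^2*cos(v)/Abs(sin(u)), sin(u)^2*sin(v)/Abs(sin(u)), sin(2*u)/(2*Abs(sin(u)))), and the second partials r_uu, r_uv, r_vv. Take dot products:
  L(u, v) = r_uu · N̂ = -9*sin(u)/Abs(sin(u)),
  M(u, v) = r_uv · N̂ = 0,
  N(u, v) = r_vv · N̂ = -9*sin(u)^3/Abs(sin(u)).
Evaluating at (u, v) = (3*pi/5, 2*pi/5):
  L = -9, M = 0, N = -45/8 - 9*sqrt(5)/8.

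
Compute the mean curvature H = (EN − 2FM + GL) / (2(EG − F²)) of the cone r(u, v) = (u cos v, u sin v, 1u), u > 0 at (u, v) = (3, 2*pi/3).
H = sqrt(2)/12

With E = 2, F = 0, G = u^2, L = 0, M = 0, N = sqrt(2)*u^2/(2*Abs(u)), assemble
  H = (EN − 2FM + GL) / (2(EG − F²)) = sqrt(2)/(4*Abs(u)).
At (u, v) = (3, 2*pi/3): H = sqrt(2)/12.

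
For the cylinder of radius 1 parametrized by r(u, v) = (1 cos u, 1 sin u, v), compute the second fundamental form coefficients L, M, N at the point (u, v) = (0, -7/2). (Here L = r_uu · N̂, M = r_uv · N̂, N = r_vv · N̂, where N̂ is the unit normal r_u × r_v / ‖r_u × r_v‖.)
L = -1;  M = 0;  N = 0

Compute the unit normal N̂(u, v) = (cos(u), sin(u), 0), and the second partials r_uu, r_uv, r_vv. Take dot products:
  L(u, v) = r_uu · N̂ = -1,
  M(u, v) = r_uv · N̂ = 0,
  N(u, v) = r_vv · N̂ = 0.
Evaluating at (u, v) = (0, -7/2):
  L = -1, M = 0, N = 0.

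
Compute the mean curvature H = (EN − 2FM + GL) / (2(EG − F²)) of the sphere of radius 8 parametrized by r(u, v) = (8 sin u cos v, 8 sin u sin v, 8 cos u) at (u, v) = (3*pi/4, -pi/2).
H = -1/8

With E = 64, F = 0, G = 64*sin(u)^2, L = -8*sin(u)/Abs(sin(u)), M = 0, N = -8*sin(u)^3/Abs(sin(u)), assemble
  H = (EN − 2FM + GL) / (2(EG − F²)) = -sin(u)/(8*Abs(sin(u))).
At (u, v) = (3*pi/4, -pi/2): H = -1/8.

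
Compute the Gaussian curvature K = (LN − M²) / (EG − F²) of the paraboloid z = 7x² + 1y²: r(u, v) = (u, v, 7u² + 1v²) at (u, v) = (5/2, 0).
K = 7/375769

Coefficients of the first fundamental form: E = 196*u^2 + 1, F = 28*u*v, G = 4*v^2 + 1.
Coefficients of the second fundamental form: L = 14/sqrt(196*u^2 + 4*v^2 + 1), M = 0, N = 2/sqrt(196*u^2 + 4*v^2 + 1).
Assemble K = (LN − M²)/(EG − F²) = 28/(38416*u^4 + 1568*u^2*v^2 + 392*u^2 + 16*v^4 + 8*v^2 + 1). At (u, v) = (5/2, 0): K = 7/375769.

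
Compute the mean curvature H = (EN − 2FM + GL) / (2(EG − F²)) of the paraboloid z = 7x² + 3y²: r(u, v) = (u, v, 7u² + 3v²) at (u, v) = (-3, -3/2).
H = 5869*sqrt(1846)/3407716

With E = 196*u^2 + 1, F = 84*u*v, G = 36*v^2 + 1, L = 14/sqrt(196*u^2 + 36*v^2 + 1), M = 0, N = 6/sqrt(196*u^2 + 36*v^2 + 1), assemble
  H = (EN − 2FM + GL) / (2(EG − F²)) = 2*(294*u^2 + 126*v^2 + 5)/(196*u^2 + 36*v^2 + 1)^(3/2).
At (u, v) = (-3, -3/2): H = 5869*sqrt(1846)/3407716.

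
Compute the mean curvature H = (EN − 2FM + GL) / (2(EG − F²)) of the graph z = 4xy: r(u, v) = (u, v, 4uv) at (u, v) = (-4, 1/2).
H = 128*sqrt(29)/22707

With E = 16*v^2 + 1, F = 16*u*v, G = 16*u^2 + 1, L = 0, M = 4/sqrt(16*u^2 + 16*v^2 + 1), N = 0, assemble
  H = (EN − 2FM + GL) / (2(EG − F²)) = -64*u*v/(16*u^2 + 16*v^2 + 1)^(3/2).
At (u, v) = (-4, 1/2): H = 128*sqrt(29)/22707.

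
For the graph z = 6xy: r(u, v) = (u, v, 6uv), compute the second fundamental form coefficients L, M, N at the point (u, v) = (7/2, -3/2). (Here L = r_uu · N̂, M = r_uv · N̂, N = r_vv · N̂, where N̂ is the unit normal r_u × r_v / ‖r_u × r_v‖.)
L = 0;  M = 6*sqrt(523)/523;  N = 0

Compute the unit normal N̂(u, v) = (-6*v/sqrt(36*u^2 + 36*v^2 + 1), -6*u/sqrt(36*u^2 + 36*v^2 + 1), 1/sqrt(36*u^2 + 36*v^2 + 1)), and the second partials r_uu, r_uv, r_vv. Take dot products:
  L(u, v) = r_uu · N̂ = 0,
  M(u, v) = r_uv · N̂ = 6/sqrt(36*u^2 + 36*v^2 + 1),
  N(u, v) = r_vv · N̂ = 0.
Evaluating at (u, v) = (7/2, -3/2):
  L = 0, M = 6*sqrt(523)/523, N = 0.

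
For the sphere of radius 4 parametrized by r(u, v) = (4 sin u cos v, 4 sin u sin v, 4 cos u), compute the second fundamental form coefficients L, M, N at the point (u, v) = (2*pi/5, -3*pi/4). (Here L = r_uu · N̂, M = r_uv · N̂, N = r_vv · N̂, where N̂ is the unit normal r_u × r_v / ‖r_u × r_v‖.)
L = -4;  M = 0;  N = -5/2 - sqrt(5)/2

Compute the unit normal N̂(u, v) = (sin(u)^2*cos(v)/Abs(sin(u)), sin(u)^2*sin(v)/Abs(sin(u)), sin(2*u)/(2*Abs(sin(u)))), and the second partials r_uu, r_uv, r_vv. Take dot products:
  L(u, v) = r_uu · N̂ = -4*sin(u)/Abs(sin(u)),
  M(u, v) = r_uv · N̂ = 0,
  N(u, v) = r_vv · N̂ = -4*sin(u)^3/Abs(sin(u)).
Evaluating at (u, v) = (2*pi/5, -3*pi/4):
  L = -4, M = 0, N = -5/2 - sqrt(5)/2.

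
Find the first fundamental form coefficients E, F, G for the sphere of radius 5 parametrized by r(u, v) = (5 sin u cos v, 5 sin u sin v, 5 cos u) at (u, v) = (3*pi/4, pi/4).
E = 25;  F = 0;  G = 25/2

Partials: r_u = (5*cos(u)*cos(v), 5*sin(v)*cos(u), -5*sin(u)), r_v = (-5*sin(u)*sin(v), 5*sin(u)*cos(v), 0). As functions of (u, v):
  E = r_u · r_u = 25,
  F = r_u · r_v = 0,
  G = r_v · r_v = 25*sin(u)^2.
Evaluating at (u, v) = (3*pi/4, pi/4): E = 25, F = 0, G = 25/2.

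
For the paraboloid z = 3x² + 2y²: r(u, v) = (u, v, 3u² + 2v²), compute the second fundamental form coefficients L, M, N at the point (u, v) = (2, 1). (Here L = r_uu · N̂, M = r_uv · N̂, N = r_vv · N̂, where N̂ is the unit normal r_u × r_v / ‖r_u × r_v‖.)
L = 6*sqrt(161)/161;  M = 0;  N = 4*sqrt(161)/161

Compute the unit normal N̂(u, v) = (-6*u/sqrt(36*u^2 + 16*v^2 + 1), -4*v/sqrt(36*u^2 + 16*v^2 + 1), 1/sqrt(36*u^2 + 16*v^2 + 1)), and the second partials r_uu, r_uv, r_vv. Take dot products:
  L(u, v) = r_uu · N̂ = 6/sqrt(36*u^2 + 16*v^2 + 1),
  M(u, v) = r_uv · N̂ = 0,
  N(u, v) = r_vv · N̂ = 4/sqrt(36*u^2 + 16*v^2 + 1).
Evaluating at (u, v) = (2, 1):
  L = 6*sqrt(161)/161, M = 0, N = 4*sqrt(161)/161.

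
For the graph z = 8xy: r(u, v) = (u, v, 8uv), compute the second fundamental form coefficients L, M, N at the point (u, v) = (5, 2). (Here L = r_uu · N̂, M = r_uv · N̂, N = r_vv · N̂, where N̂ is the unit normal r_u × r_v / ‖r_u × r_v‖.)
L = 0;  M = 8*sqrt(1857)/1857;  N = 0

Compute the unit normal N̂(u, v) = (-8*v/sqrt(64*u^2 + 64*v^2 + 1), -8*u/sqrt(64*u^2 + 64*v^2 + 1), 1/sqrt(64*u^2 + 64*v^2 + 1)), and the second partials r_uu, r_uv, r_vv. Take dot products:
  L(u, v) = r_uu · N̂ = 0,
  M(u, v) = r_uv · N̂ = 8/sqrt(64*u^2 + 64*v^2 + 1),
  N(u, v) = r_vv · N̂ = 0.
Evaluating at (u, v) = (5, 2):
  L = 0, M = 8*sqrt(1857)/1857, N = 0.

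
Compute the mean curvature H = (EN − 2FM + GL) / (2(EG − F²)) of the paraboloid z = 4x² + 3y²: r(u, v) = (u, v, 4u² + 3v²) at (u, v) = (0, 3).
H = 1303*sqrt(13)/21125

With E = 64*u^2 + 1, F = 48*u*v, G = 36*v^2 + 1, L = 8/sqrt(64*u^2 + 36*v^2 + 1), M = 0, N = 6/sqrt(64*u^2 + 36*v^2 + 1), assemble
  H = (EN − 2FM + GL) / (2(EG − F²)) = (192*u^2 + 144*v^2 + 7)/(64*u^2 + 36*v^2 + 1)^(3/2).
At (u, v) = (0, 3): H = 1303*sqrt(13)/21125.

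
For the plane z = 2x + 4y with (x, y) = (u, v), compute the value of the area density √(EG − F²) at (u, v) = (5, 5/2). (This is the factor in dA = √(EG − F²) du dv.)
√(EG − F²)|_{(5, 5/2)} = sqrt(21)

E = 5, F = 8, G = 17, so EG − F² = 21. Taking the positive square root: √(EG − F²) = sqrt(21). At (u, v) = (5, 5/2): sqrt(21).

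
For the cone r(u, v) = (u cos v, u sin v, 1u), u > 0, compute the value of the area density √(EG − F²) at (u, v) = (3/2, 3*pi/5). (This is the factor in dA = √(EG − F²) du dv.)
√(EG − F²)|_{(3/2, 3*pi/5)} = 3*sqrt(2)/2

E = 2, F = 0, G = u^2, so EG − F² = 2*u^2. Taking the positive square root: √(EG − F²) = sqrt(2)*Abs(u). At (u, v) = (3/2, 3*pi/5): 3*sqrt(2)/2.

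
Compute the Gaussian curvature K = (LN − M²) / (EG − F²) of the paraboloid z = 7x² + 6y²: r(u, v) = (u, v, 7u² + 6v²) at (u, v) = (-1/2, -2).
K = 42/97969

Coefficients of the first fundamental form: E = 196*u^2 + 1, F = 168*u*v, G = 144*v^2 + 1.
Coefficients of the second fundamental form: L = 14/sqrt(196*u^2 + 144*v^2 + 1), M = 0, N = 12/sqrt(196*u^2 + 144*v^2 + 1).
Assemble K = (LN − M²)/(EG − F²) = 168/(38416*u^4 + 56448*u^2*v^2 + 392*u^2 + 20736*v^4 + 288*v^2 + 1). At (u, v) = (-1/2, -2): K = 42/97969.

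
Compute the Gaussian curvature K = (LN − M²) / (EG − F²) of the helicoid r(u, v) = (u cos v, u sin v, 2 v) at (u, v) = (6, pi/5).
K = -1/400

Coefficients of the first fundamental form: E = 1, F = 0, G = u^2 + 4.
Coefficients of the second fundamental form: L = 0, M = -2/sqrt(u^2 + 4), N = 0.
Assemble K = (LN − M²)/(EG − F²) = -4/(u^2 + 4)^2. At (u, v) = (6, pi/5): K = -1/400.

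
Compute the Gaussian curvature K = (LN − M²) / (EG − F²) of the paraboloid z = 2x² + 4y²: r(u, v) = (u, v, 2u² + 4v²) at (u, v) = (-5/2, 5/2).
K = 32/251001

Coefficients of the first fundamental form: E = 16*u^2 + 1, F = 32*u*v, G = 64*v^2 + 1.
Coefficients of the second fundamental form: L = 4/sqrt(16*u^2 + 64*v^2 + 1), M = 0, N = 8/sqrt(16*u^2 + 64*v^2 + 1).
Assemble K = (LN − M²)/(EG − F²) = 32/(256*u^4 + 2048*u^2*v^2 + 32*u^2 + 4096*v^4 + 128*v^2 + 1). At (u, v) = (-5/2, 5/2): K = 32/251001.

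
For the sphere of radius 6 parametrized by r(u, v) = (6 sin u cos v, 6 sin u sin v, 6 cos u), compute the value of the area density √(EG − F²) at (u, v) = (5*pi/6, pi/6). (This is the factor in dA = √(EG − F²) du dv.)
√(EG − F²)|_{(5*pi/6, pi/6)} = 18

E = 36, F = 0, G = 36*sin(u)^2, so EG − F² = 1296*sin(u)^2. Taking the positive square root: √(EG − F²) = 36*Abs(sin(u)). At (u, v) = (5*pi/6, pi/6): 18.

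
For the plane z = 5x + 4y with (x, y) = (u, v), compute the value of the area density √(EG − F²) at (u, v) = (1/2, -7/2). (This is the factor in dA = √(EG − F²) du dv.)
√(EG − F²)|_{(1/2, -7/2)} = sqrt(42)

E = 26, F = 20, G = 17, so EG − F² = 42. Taking the positive square root: √(EG − F²) = sqrt(42). At (u, v) = (1/2, -7/2): sqrt(42).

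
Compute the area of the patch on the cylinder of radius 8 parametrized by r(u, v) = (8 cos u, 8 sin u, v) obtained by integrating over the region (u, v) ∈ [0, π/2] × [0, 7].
Area = 28*pi

Area = ∫∫ √(EG − F²) du dv with √(EG − F²) = 8. Integrating over [0, π/2] × [0, 7] gives 28*pi.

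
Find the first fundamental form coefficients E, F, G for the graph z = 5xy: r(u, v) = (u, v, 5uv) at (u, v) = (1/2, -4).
E = 401;  F = -50;  G = 29/4

Partials: r_u = (1, 0, 5*v), r_v = (0, 1, 5*u). As functions of (u, v):
  E = r_u · r_u = 25*v^2 + 1,
  F = r_u · r_v = 25*u*v,
  G = r_v · r_v = 25*u^2 + 1.
Evaluating at (u, v) = (1/2, -4): E = 401, F = -50, G = 29/4.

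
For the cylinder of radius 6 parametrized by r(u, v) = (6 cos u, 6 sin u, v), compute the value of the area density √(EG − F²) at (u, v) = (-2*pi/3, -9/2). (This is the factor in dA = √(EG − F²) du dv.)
√(EG − F²)|_{(-2*pi/3, -9/2)} = 6

E = 36, F = 0, G = 1, so EG − F² = 36. Taking the positive square root: √(EG − F²) = 6. At (u, v) = (-2*pi/3, -9/2): 6.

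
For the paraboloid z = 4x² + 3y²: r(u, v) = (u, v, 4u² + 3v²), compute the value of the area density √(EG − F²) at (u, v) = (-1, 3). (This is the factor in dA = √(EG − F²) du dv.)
√(EG − F²)|_{(-1, 3)} = sqrt(389)

E = 64*u^2 + 1, F = 48*u*v, G = 36*v^2 + 1, so EG − F² = 64*u^2 + 36*v^2 + 1. Taking the positive square root: √(EG − F²) = sqrt(64*u^2 + 36*v^2 + 1). At (u, v) = (-1, 3): sqrt(389).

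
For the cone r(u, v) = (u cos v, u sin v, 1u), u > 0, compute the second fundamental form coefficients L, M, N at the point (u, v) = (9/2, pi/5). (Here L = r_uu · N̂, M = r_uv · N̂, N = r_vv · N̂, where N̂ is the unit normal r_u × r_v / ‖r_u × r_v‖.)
L = 0;  M = 0;  N = 9*sqrt(2)/4

Compute the unit normal N̂(u, v) = (-sqrt(2)*u*cos(v)/(2*Abs(u)), -sqrt(2)*u*sin(v)/(2*Abs(u)), sqrt(2)*u/(2*Abs(u))), and the second partials r_uu, r_uv, r_vv. Take dot products:
  L(u, v) = r_uu · N̂ = 0,
  M(u, v) = r_uv · N̂ = 0,
  N(u, v) = r_vv · N̂ = sqrt(2)*u^2/(2*Abs(u)).
Evaluating at (u, v) = (9/2, pi/5):
  L = 0, M = 0, N = 9*sqrt(2)/4.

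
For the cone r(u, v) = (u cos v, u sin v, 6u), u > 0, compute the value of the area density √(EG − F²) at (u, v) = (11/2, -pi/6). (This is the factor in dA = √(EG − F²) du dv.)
√(EG − F²)|_{(11/2, -pi/6)} = 11*sqrt(37)/2

E = 37, F = 0, G = u^2, so EG − F² = 37*u^2. Taking the positive square root: √(EG − F²) = sqrt(37)*Abs(u). At (u, v) = (11/2, -pi/6): 11*sqrt(37)/2.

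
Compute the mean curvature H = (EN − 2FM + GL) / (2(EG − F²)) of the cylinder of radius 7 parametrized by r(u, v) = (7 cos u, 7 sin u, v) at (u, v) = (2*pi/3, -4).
H = -1/14

With E = 49, F = 0, G = 1, L = -7, M = 0, N = 0, assemble
  H = (EN − 2FM + GL) / (2(EG − F²)) = -1/14.
At (u, v) = (2*pi/3, -4): H = -1/14.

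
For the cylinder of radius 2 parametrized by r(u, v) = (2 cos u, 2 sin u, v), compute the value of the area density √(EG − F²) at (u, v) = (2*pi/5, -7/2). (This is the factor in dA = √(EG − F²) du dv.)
√(EG − F²)|_{(2*pi/5, -7/2)} = 2

E = 4, F = 0, G = 1, so EG − F² = 4. Taking the positive square root: √(EG − F²) = 2. At (u, v) = (2*pi/5, -7/2): 2.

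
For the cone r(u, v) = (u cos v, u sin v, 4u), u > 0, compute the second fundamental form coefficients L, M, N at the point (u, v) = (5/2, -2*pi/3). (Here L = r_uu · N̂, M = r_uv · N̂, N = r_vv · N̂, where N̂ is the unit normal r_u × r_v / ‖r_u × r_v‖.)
L = 0;  M = 0;  N = 10*sqrt(17)/17

Compute the unit normal N̂(u, v) = (-4*sqrt(17)*u*cos(v)/(17*Abs(u)), -4*sqrt(17)*u*sin(v)/(17*Abs(u)), sqrt(17)*u/(17*Abs(u))), and the second partials r_uu, r_uv, r_vv. Take dot products:
  L(u, v) = r_uu · N̂ = 0,
  M(u, v) = r_uv · N̂ = 0,
  N(u, v) = r_vv · N̂ = 4*sqrt(17)*u^2/(17*Abs(u)).
Evaluating at (u, v) = (5/2, -2*pi/3):
  L = 0, M = 0, N = 10*sqrt(17)/17.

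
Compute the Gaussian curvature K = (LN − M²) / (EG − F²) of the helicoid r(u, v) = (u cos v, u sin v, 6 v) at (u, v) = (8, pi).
K = -9/2500

Coefficients of the first fundamental form: E = 1, F = 0, G = u^2 + 36.
Coefficients of the second fundamental form: L = 0, M = -6/sqrt(u^2 + 36), N = 0.
Assemble K = (LN − M²)/(EG − F²) = -36/(u^2 + 36)^2. At (u, v) = (8, pi): K = -9/2500.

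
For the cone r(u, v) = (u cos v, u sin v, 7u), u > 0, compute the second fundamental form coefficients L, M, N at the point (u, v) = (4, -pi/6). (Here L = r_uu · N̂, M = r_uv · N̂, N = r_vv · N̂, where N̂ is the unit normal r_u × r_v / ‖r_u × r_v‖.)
L = 0;  M = 0;  N = 14*sqrt(2)/5

Compute the unit normal N̂(u, v) = (-7*sqrt(2)*u*cos(v)/(10*Abs(u)), -7*sqrt(2)*u*sin(v)/(10*Abs(u)), sqrt(2)*u/(10*Abs(u))), and the second partials r_uu, r_uv, r_vv. Take dot products:
  L(u, v) = r_uu · N̂ = 0,
  M(u, v) = r_uv · N̂ = 0,
  N(u, v) = r_vv · N̂ = 7*sqrt(2)*u^2/(10*Abs(u)).
Evaluating at (u, v) = (4, -pi/6):
  L = 0, M = 0, N = 14*sqrt(2)/5.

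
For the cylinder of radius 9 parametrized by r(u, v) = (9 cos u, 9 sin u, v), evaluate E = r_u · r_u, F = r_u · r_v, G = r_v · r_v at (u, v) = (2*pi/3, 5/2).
E = 81;  F = 0;  G = 1

Partials: r_u = (-9*sin(u), 9*cos(u), 0), r_v = (0, 0, 1). As functions of (u, v):
  E = r_u · r_u = 81,
  F = r_u · r_v = 0,
  G = r_v · r_v = 1.
Evaluating at (u, v) = (2*pi/3, 5/2): E = 81, F = 0, G = 1.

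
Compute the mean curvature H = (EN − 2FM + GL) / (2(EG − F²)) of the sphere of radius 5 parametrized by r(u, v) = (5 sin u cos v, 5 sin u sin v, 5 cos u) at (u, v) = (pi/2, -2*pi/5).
H = -1/5

With E = 25, F = 0, G = 25*sin(u)^2, L = -5*sin(u)/Abs(sin(u)), M = 0, N = -5*sin(u)^3/Abs(sin(u)), assemble
  H = (EN − 2FM + GL) / (2(EG − F²)) = -sin(u)/(5*Abs(sin(u))).
At (u, v) = (pi/2, -2*pi/5): H = -1/5.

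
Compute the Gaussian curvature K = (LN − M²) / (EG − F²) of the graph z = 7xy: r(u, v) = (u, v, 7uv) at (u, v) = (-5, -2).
K = -49/2022084

Coefficients of the first fundamental form: E = 49*v^2 + 1, F = 49*u*v, G = 49*u^2 + 1.
Coefficients of the second fundamental form: L = 0, M = 7/sqrt(49*u^2 + 49*v^2 + 1), N = 0.
Assemble K = (LN − M²)/(EG − F²) = -49/(2401*u^4 + 4802*u^2*v^2 + 98*u^2 + 2401*v^4 + 98*v^2 + 1). At (u, v) = (-5, -2): K = -49/2022084.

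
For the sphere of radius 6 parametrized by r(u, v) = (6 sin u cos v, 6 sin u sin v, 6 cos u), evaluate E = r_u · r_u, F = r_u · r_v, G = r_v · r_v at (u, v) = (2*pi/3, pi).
E = 36;  F = 0;  G = 27

Partials: r_u = (6*cos(u)*cos(v), 6*sin(v)*cos(u), -6*sin(u)), r_v = (-6*sin(u)*sin(v), 6*sin(u)*cos(v), 0). As functions of (u, v):
  E = r_u · r_u = 36,
  F = r_u · r_v = 0,
  G = r_v · r_v = 36*sin(u)^2.
Evaluating at (u, v) = (2*pi/3, pi): E = 36, F = 0, G = 27.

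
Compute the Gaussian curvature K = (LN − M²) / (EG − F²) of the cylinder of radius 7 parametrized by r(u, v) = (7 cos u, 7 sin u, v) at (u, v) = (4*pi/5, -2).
K = 0

Coefficients of the first fundamental form: E = 49, F = 0, G = 1.
Coefficients of the second fundamental form: L = -7, M = 0, N = 0.
Assemble K = (LN − M²)/(EG − F²) = 0. At (u, v) = (4*pi/5, -2): K = 0.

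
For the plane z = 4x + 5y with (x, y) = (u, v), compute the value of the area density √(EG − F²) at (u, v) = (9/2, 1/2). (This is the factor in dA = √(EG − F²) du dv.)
√(EG − F²)|_{(9/2, 1/2)} = sqrt(42)

E = 17, F = 20, G = 26, so EG − F² = 42. Taking the positive square root: √(EG − F²) = sqrt(42). At (u, v) = (9/2, 1/2): sqrt(42).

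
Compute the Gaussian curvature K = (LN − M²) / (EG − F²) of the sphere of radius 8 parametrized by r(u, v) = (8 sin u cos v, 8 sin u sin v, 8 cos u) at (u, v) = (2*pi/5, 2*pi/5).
K = 1/64

Coefficients of the first fundamental form: E = 64, F = 0, G = 64*sin(u)^2.
Coefficients of the second fundamental form: L = -8*sin(u)/Abs(sin(u)), M = 0, N = -8*sin(u)^3/Abs(sin(u)).
Assemble K = (LN − M²)/(EG − F²) = 1/64. At (u, v) = (2*pi/5, 2*pi/5): K = 1/64.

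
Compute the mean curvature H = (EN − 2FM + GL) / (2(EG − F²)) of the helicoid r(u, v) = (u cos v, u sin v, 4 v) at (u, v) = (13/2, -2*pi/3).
H = 0

With E = 1, F = 0, G = u^2 + 16, L = 0, M = -4/sqrt(u^2 + 16), N = 0, assemble
  H = (EN − 2FM + GL) / (2(EG − F²)) = 0.
At (u, v) = (13/2, -2*pi/3): H = 0.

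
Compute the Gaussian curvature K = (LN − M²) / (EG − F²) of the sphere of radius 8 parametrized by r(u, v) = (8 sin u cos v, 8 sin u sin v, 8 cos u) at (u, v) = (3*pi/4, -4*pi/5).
K = 1/64

Coefficients of the first fundamental form: E = 64, F = 0, G = 64*sin(u)^2.
Coefficients of the second fundamental form: L = -8*sin(u)/Abs(sin(u)), M = 0, N = -8*sin(u)^3/Abs(sin(u)).
Assemble K = (LN − M²)/(EG − F²) = 1/64. At (u, v) = (3*pi/4, -4*pi/5): K = 1/64.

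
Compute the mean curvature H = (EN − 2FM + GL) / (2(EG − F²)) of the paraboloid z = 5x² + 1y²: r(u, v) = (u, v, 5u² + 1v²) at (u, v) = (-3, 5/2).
H = 1031*sqrt(926)/857476

With E = 100*u^2 + 1, F = 20*u*v, G = 4*v^2 + 1, L = 10/sqrt(100*u^2 + 4*v^2 + 1), M = 0, N = 2/sqrt(100*u^2 + 4*v^2 + 1), assemble
  H = (EN − 2FM + GL) / (2(EG − F²)) = 2*(50*u^2 + 10*v^2 + 3)/(100*u^2 + 4*v^2 + 1)^(3/2).
At (u, v) = (-3, 5/2): H = 1031*sqrt(926)/857476.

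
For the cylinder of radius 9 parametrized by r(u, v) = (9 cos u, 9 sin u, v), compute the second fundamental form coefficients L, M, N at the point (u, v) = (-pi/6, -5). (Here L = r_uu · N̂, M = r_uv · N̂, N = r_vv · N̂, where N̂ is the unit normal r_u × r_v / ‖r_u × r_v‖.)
L = -9;  M = 0;  N = 0

Compute the unit normal N̂(u, v) = (cos(u), sin(u), 0), and the second partials r_uu, r_uv, r_vv. Take dot products:
  L(u, v) = r_uu · N̂ = -9,
  M(u, v) = r_uv · N̂ = 0,
  N(u, v) = r_vv · N̂ = 0.
Evaluating at (u, v) = (-pi/6, -5):
  L = -9, M = 0, N = 0.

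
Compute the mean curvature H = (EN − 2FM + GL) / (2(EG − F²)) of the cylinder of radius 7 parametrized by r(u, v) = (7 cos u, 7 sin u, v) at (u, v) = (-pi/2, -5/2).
H = -1/14

With E = 49, F = 0, G = 1, L = -7, M = 0, N = 0, assemble
  H = (EN − 2FM + GL) / (2(EG − F²)) = -1/14.
At (u, v) = (-pi/2, -5/2): H = -1/14.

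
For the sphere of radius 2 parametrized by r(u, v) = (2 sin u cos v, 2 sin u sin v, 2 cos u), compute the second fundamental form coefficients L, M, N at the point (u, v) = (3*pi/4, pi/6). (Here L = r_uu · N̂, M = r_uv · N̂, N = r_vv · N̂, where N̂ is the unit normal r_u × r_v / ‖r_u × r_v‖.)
L = -2;  M = 0;  N = -1

Compute the unit normal N̂(u, v) = (sin(u)^2*cos(v)/Abs(sin(u)), sin(u)^2*sin(v)/Abs(sin(u)), sin(2*u)/(2*Abs(sin(u)))), and the second partials r_uu, r_uv, r_vv. Take dot products:
  L(u, v) = r_uu · N̂ = -2*sin(u)/Abs(sin(u)),
  M(u, v) = r_uv · N̂ = 0,
  N(u, v) = r_vv · N̂ = -2*sin(u)^3/Abs(sin(u)).
Evaluating at (u, v) = (3*pi/4, pi/6):
  L = -2, M = 0, N = -1.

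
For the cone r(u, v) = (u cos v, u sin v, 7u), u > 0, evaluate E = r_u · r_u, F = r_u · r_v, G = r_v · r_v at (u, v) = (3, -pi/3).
E = 50;  F = 0;  G = 9

Partials: r_u = (cos(v), sin(v), 7), r_v = (-u*sin(v), u*cos(v), 0). As functions of (u, v):
  E = r_u · r_u = 50,
  F = r_u · r_v = 0,
  G = r_v · r_v = u^2.
Evaluating at (u, v) = (3, -pi/3): E = 50, F = 0, G = 9.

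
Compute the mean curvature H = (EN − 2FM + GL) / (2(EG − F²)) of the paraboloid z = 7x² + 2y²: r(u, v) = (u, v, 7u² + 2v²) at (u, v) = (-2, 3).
H = 2585*sqrt(929)/863041

With E = 196*u^2 + 1, F = 56*u*v, G = 16*v^2 + 1, L = 14/sqrt(196*u^2 + 16*v^2 + 1), M = 0, N = 4/sqrt(196*u^2 + 16*v^2 + 1), assemble
  H = (EN − 2FM + GL) / (2(EG − F²)) = (392*u^2 + 112*v^2 + 9)/(196*u^2 + 16*v^2 + 1)^(3/2).
At (u, v) = (-2, 3): H = 2585*sqrt(929)/863041.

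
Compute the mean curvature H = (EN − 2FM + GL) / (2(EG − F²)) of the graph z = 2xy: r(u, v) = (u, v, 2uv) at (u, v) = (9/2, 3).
H = -27*sqrt(118)/3481

With E = 4*v^2 + 1, F = 4*u*v, G = 4*u^2 + 1, L = 0, M = 2/sqrt(4*u^2 + 4*v^2 + 1), N = 0, assemble
  H = (EN − 2FM + GL) / (2(EG − F²)) = -8*u*v/(4*u^2 + 4*v^2 + 1)^(3/2).
At (u, v) = (9/2, 3): H = -27*sqrt(118)/3481.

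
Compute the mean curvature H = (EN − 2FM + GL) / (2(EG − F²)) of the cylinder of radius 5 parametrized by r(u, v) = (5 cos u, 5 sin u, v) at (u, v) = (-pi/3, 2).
H = -1/10

With E = 25, F = 0, G = 1, L = -5, M = 0, N = 0, assemble
  H = (EN − 2FM + GL) / (2(EG − F²)) = -1/10.
At (u, v) = (-pi/3, 2): H = -1/10.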